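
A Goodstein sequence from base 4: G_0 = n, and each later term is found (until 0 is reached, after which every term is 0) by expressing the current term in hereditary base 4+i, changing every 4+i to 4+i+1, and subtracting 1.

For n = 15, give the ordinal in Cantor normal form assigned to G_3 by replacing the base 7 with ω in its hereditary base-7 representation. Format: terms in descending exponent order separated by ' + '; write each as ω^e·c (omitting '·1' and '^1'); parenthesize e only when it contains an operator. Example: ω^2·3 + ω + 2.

(0) 15|_4 = 3·4 + 3 ↦ 3·5 + 3|_5 = 18 ⇒ 17
(1) 17|_5 = 3·5 + 2 ↦ 3·6 + 2|_6 = 20 ⇒ 19
(2) 19|_6 = 3·6 + 1 ↦ 3·7 + 1|_7 = 22 ⇒ 21
(3) 21|_7 = 3·7 ↦ 3·8|_8 = 24 ⇒ 23

ω·3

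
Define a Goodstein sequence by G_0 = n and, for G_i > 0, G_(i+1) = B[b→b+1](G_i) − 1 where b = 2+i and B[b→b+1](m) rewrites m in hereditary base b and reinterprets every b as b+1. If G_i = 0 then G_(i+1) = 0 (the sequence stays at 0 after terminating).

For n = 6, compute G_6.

187243

(0) 6|_2 = 2^2 + 2 ↦ 3^3 + 3|_3 = 30 ⇒ 29
(1) 29|_3 = 3^3 + 2 ↦ 4^4 + 2|_4 = 258 ⇒ 257
(2) 257|_4 = 4^4 + 1 ↦ 5^5 + 1|_5 = 3126 ⇒ 3125
(3) 3125|_5 = 5^5 ↦ 6^6|_6 = 46656 ⇒ 46655
(4) 46655|_6 = 5·6^5 + 5·6^4 + 5·6^3 + 5·6^2 + 5·6 + 5 ↦ 5·7^5 + 5·7^4 + 5·7^3 + 5·7^2 + 5·7 + 5|_7 = 98040 ⇒ 98039
(5) 98039|_7 = 5·7^5 + 5·7^4 + 5·7^3 + 5·7^2 + 5·7 + 4 ↦ 5·8^5 + 5·8^4 + 5·8^3 + 5·8^2 + 5·8 + 4|_8 = 187244 ⇒ 187243
(6) 187243|_8 = 5·8^5 + 5·8^4 + 5·8^3 + 5·8^2 + 5·8 + 3 ↦ 5·9^5 + 5·9^4 + 5·9^3 + 5·9^2 + 5·9 + 3|_9 = 332148 ⇒ 332147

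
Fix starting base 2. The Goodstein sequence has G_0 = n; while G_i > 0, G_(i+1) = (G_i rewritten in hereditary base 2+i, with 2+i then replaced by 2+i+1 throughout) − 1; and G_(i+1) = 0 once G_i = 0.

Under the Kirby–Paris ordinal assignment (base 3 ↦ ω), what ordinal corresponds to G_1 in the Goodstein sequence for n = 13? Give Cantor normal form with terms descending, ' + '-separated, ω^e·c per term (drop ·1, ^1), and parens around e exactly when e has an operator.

step 0: 13 = 2^(2 + 1) + 2^2 + 1; sub 3 for 2: 3^(3 + 1) + 3^3 + 1; = 109; G_1 = 109−1 = 108
step 1: 108 = 3^(3 + 1) + 3^3; sub 4 for 3: 4^(4 + 1) + 4^4; = 1280; G_2 = 1280−1 = 1279

ω^(ω + 1) + ω^ω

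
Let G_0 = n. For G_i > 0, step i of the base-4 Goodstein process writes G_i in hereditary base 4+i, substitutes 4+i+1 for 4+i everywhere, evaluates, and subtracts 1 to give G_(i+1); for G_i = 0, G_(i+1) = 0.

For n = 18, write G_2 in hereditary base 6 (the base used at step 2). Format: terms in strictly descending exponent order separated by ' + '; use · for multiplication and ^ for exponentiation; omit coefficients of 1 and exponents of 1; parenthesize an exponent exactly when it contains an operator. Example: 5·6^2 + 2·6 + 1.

i=0: 18 = 4^2 + 2 (b=4); 4→5: 5^2 + 2 = 27; 27−1 = 26
i=1: 26 = 5^2 + 1 (b=5); 5→6: 6^2 + 1 = 37; 37−1 = 36

6^2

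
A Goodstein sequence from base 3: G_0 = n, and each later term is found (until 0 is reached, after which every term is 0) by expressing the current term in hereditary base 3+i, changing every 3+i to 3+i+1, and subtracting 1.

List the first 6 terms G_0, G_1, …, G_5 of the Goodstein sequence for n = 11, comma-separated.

base 3: 11 = 3^2 + 2; at 4: 4^2 + 2 = 18; next = 17
base 4: 17 = 4^2 + 1; at 5: 5^2 + 1 = 26; next = 25
base 5: 25 = 5^2; at 6: 6^2 = 36; next = 35
base 6: 35 = 5·6 + 5; at 7: 5·7 + 5 = 40; next = 39
base 7: 39 = 5·7 + 4; at 8: 5·8 + 4 = 44; next = 43

11, 17, 25, 35, 39, 43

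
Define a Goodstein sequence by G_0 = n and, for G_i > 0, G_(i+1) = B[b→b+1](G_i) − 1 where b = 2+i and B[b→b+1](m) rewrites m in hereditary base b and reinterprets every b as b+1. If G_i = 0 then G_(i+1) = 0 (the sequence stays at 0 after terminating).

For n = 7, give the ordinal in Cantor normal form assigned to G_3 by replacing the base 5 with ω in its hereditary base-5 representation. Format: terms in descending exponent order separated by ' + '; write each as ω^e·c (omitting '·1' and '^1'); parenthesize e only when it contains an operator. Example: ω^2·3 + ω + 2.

7 —HB2→ 2^2 + 2 + 1 —bump→ 3^3 + 3 + 1 = 31 —(−1)→ 30
30 —HB3→ 3^3 + 3 —bump→ 4^4 + 4 = 260 —(−1)→ 259
259 —HB4→ 4^4 + 3 —bump→ 5^5 + 3 = 3128 —(−1)→ 3127
3127 —HB5→ 5^5 + 2 —bump→ 6^6 + 2 = 46658 —(−1)→ 46657

ω^ω + 2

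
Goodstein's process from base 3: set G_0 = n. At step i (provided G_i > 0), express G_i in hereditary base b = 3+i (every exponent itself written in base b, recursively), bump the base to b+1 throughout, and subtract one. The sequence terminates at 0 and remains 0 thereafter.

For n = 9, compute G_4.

21

9 —HB3→ 3^2 —bump→ 4^2 = 16 —(−1)→ 15
15 —HB4→ 3·4 + 3 —bump→ 3·5 + 3 = 18 —(−1)→ 17
17 —HB5→ 3·5 + 2 —bump→ 3·6 + 2 = 20 —(−1)→ 19
19 —HB6→ 3·6 + 1 —bump→ 3·7 + 1 = 22 —(−1)→ 21
21 —HB7→ 3·7 —bump→ 3·8 = 24 —(−1)→ 23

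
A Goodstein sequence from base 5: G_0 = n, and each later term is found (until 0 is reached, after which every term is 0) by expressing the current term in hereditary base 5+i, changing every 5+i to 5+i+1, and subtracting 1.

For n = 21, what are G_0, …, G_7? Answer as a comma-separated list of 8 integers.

[0] 21 ≡ 4·5 + 1 (base 5). Lift 6: 25. −1: 24.
[1] 24 ≡ 4·6 (base 6). Lift 7: 28. −1: 27.
[2] 27 ≡ 3·7 + 6 (base 7). Lift 8: 30. −1: 29.
[3] 29 ≡ 3·8 + 5 (base 8). Lift 9: 32. −1: 31.
[4] 31 ≡ 3·9 + 4 (base 9). Lift 10: 34. −1: 33.
[5] 33 ≡ 3·10 + 3 (base 10). Lift 11: 36. −1: 35.
[6] 35 ≡ 3·11 + 2 (base 11). Lift 12: 38. −1: 37.

21, 24, 27, 29, 31, 33, 35, 37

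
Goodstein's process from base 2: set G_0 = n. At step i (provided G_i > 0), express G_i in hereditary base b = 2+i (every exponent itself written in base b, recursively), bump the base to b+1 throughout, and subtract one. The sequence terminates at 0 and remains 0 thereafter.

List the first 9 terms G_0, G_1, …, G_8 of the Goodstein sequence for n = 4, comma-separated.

G_0 = 4. HB_2(4) = 2^2. Bump = 27. G_1 = 26.
G_1 = 26. HB_3(26) = 2·3^2 + 2·3 + 2. Bump = 42. G_2 = 41.
G_2 = 41. HB_4(41) = 2·4^2 + 2·4 + 1. Bump = 61. G_3 = 60.
G_3 = 60. HB_5(60) = 2·5^2 + 2·5. Bump = 84. G_4 = 83.
G_4 = 83. HB_6(83) = 2·6^2 + 6 + 5. Bump = 110. G_5 = 109.
G_5 = 109. HB_7(109) = 2·7^2 + 7 + 4. Bump = 140. G_6 = 139.
G_6 = 139. HB_8(139) = 2·8^2 + 8 + 3. Bump = 174. G_7 = 173.
G_7 = 173. HB_9(173) = 2·9^2 + 9 + 2. Bump = 212. G_8 = 211.

4, 26, 41, 60, 83, 109, 139, 173, 211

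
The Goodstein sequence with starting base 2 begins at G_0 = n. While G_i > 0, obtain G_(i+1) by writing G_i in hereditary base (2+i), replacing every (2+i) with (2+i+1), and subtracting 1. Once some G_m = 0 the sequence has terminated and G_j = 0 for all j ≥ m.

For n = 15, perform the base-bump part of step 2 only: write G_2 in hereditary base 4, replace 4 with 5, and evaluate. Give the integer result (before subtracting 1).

18753

step 0: 15 = 2^(2 + 1) + 2^2 + 2 + 1; sub 3 for 2: 3^(3 + 1) + 3^3 + 3 + 1; = 112; G_1 = 112−1 = 111
step 1: 111 = 3^(3 + 1) + 3^3 + 3; sub 4 for 3: 4^(4 + 1) + 4^4 + 4; = 1284; G_2 = 1284−1 = 1283
step 2: 1283 = 4^(4 + 1) + 4^4 + 3; sub 5 for 4: 5^(5 + 1) + 5^5 + 3; = 18753; G_3 = 18753−1 = 18752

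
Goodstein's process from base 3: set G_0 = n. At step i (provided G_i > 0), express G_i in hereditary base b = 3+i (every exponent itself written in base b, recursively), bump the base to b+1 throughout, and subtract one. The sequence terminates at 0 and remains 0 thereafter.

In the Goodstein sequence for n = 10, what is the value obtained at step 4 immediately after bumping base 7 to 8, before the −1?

34

(0) 10|_3 = 3^2 + 1 ↦ 4^2 + 1|_4 = 17 ⇒ 16
(1) 16|_4 = 4^2 ↦ 5^2|_5 = 25 ⇒ 24
(2) 24|_5 = 4·5 + 4 ↦ 4·6 + 4|_6 = 28 ⇒ 27
(3) 27|_6 = 4·6 + 3 ↦ 4·7 + 3|_7 = 31 ⇒ 30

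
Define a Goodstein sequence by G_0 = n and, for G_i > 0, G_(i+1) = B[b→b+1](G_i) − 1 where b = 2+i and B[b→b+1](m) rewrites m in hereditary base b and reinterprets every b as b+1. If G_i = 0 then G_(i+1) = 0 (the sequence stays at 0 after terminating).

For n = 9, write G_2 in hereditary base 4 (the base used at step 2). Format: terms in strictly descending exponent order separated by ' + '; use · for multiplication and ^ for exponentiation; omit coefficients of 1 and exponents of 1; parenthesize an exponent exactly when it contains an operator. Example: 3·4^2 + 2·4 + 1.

3·4^4 + 3·4^3 + 3·4^2 + 3·4 + 3

G_0 = 9. HB_2(9) = 2^(2 + 1) + 1. Bump = 82. G_1 = 81.
G_1 = 81. HB_3(81) = 3^(3 + 1). Bump = 1024. G_2 = 1023.
G_2 = 1023. HB_4(1023) = 3·4^4 + 3·4^3 + 3·4^2 + 3·4 + 3. Bump = 9843. G_3 = 9842.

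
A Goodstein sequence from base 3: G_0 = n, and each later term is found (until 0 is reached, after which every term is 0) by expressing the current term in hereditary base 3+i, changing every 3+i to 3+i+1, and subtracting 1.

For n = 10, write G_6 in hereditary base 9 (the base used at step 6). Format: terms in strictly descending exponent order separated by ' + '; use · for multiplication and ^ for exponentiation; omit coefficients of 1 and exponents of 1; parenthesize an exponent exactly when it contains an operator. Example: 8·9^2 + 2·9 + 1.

4·9

G_0=10  [base 3] 3^2 + 1  →[3↦4]→  4^2 + 1 = 17  −1 ⇒ G_1=16
G_1=16  [base 4] 4^2  →[4↦5]→  5^2 = 25  −1 ⇒ G_2=24
G_2=24  [base 5] 4·5 + 4  →[5↦6]→  4·6 + 4 = 28  −1 ⇒ G_3=27
G_3=27  [base 6] 4·6 + 3  →[6↦7]→  4·7 + 3 = 31  −1 ⇒ G_4=30
G_4=30  [base 7] 4·7 + 2  →[7↦8]→  4·8 + 2 = 34  −1 ⇒ G_5=33
G_5=33  [base 8] 4·8 + 1  →[8↦9]→  4·9 + 1 = 37  −1 ⇒ G_6=36
G_6=36  [base 9] 4·9  →[9↦10]→  4·10 = 40  −1 ⇒ G_7=39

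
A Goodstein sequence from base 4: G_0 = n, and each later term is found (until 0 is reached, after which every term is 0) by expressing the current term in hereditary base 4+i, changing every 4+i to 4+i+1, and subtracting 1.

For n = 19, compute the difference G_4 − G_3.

19 —HB4→ 4^2 + 3 —bump→ 5^2 + 3 = 28 —(−1)→ 27
27 —HB5→ 5^2 + 2 —bump→ 6^2 + 2 = 38 —(−1)→ 37
37 —HB6→ 6^2 + 1 —bump→ 7^2 + 1 = 50 —(−1)→ 49
49 —HB7→ 7^2 —bump→ 8^2 = 64 —(−1)→ 63

14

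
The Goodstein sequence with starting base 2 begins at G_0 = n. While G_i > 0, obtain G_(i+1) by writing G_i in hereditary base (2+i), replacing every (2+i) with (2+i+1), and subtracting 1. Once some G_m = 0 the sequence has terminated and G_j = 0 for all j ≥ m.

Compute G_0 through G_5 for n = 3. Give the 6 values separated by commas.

3, 3, 3, 2, 1, 0

step 0: 3 = 2 + 1; sub 3 for 2: 3 + 1; = 4; G_1 = 4−1 = 3
step 1: 3 = 3; sub 4 for 3: 4; = 4; G_2 = 4−1 = 3
step 2: 3 = 3; sub 5 for 4: 3; = 3; G_3 = 3−1 = 2
step 3: 2 = 2; sub 6 for 5: 2; = 2; G_4 = 2−1 = 1
step 4: 1 = 1; sub 7 for 6: 1; = 1; G_5 = 1−1 = 0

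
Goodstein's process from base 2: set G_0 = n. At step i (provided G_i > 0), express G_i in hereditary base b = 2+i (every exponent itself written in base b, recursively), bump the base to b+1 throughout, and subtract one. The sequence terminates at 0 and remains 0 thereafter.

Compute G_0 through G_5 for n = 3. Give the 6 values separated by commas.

(0) 3|_2 = 2 + 1 ↦ 3 + 1|_3 = 4 ⇒ 3
(1) 3|_3 = 3 ↦ 4|_4 = 4 ⇒ 3
(2) 3|_4 = 3 ↦ 3|_5 = 3 ⇒ 2
(3) 2|_5 = 2 ↦ 2|_6 = 2 ⇒ 1
(4) 1|_6 = 1 ↦ 1|_7 = 1 ⇒ 0

3, 3, 3, 2, 1, 0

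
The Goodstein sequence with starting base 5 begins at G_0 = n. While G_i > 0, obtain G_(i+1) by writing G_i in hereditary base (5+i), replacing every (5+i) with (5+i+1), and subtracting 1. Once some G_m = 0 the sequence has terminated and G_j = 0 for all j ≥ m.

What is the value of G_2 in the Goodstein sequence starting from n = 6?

6

G_0=6  [base 5] 5 + 1  →[5↦6]→  6 + 1 = 7  −1 ⇒ G_1=6
G_1=6  [base 6] 6  →[6↦7]→  7 = 7  −1 ⇒ G_2=6
G_2=6  [base 7] 6  →[7↦8]→  6 = 6  −1 ⇒ G_3=5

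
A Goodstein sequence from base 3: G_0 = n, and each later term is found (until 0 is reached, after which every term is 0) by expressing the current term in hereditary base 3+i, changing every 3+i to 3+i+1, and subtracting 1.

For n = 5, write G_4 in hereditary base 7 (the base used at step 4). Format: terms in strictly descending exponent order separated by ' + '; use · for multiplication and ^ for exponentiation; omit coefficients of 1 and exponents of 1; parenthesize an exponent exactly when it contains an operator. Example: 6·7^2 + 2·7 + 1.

4

G_0=5  [base 3] 3 + 2  →[3↦4]→  4 + 2 = 6  −1 ⇒ G_1=5
G_1=5  [base 4] 4 + 1  →[4↦5]→  5 + 1 = 6  −1 ⇒ G_2=5
G_2=5  [base 5] 5  →[5↦6]→  6 = 6  −1 ⇒ G_3=5
G_3=5  [base 6] 5  →[6↦7]→  5 = 5  −1 ⇒ G_4=4
G_4=4  [base 7] 4  →[7↦8]→  4 = 4  −1 ⇒ G_5=3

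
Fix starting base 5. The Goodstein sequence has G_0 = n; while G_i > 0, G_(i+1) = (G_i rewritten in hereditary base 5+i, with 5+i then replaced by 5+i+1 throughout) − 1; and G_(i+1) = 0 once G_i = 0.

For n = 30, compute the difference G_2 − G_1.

(0) 30|_5 = 5^2 + 5 ↦ 6^2 + 6|_6 = 42 ⇒ 41
(1) 41|_6 = 6^2 + 5 ↦ 7^2 + 5|_7 = 54 ⇒ 53

12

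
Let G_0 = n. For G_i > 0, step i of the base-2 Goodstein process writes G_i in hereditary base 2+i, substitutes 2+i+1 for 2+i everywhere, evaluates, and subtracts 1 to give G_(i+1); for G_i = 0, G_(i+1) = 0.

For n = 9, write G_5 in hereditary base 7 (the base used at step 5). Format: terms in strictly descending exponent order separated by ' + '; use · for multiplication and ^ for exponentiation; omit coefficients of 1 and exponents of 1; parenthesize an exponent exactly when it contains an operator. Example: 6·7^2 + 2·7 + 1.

3·7^7 + 3·7^3 + 3·7^2 + 3·7

base 2: 9 = 2^(2 + 1) + 1; at 3: 3^(3 + 1) + 1 = 82; next = 81
base 3: 81 = 3^(3 + 1); at 4: 4^(4 + 1) = 1024; next = 1023
base 4: 1023 = 3·4^4 + 3·4^3 + 3·4^2 + 3·4 + 3; at 5: 3·5^5 + 3·5^3 + 3·5^2 + 3·5 + 3 = 9843; next = 9842
base 5: 9842 = 3·5^5 + 3·5^3 + 3·5^2 + 3·5 + 2; at 6: 3·6^6 + 3·6^3 + 3·6^2 + 3·6 + 2 = 140744; next = 140743
base 6: 140743 = 3·6^6 + 3·6^3 + 3·6^2 + 3·6 + 1; at 7: 3·7^7 + 3·7^3 + 3·7^2 + 3·7 + 1 = 2471827; next = 2471826
base 7: 2471826 = 3·7^7 + 3·7^3 + 3·7^2 + 3·7; at 8: 3·8^8 + 3·8^3 + 3·8^2 + 3·8 = 50333400; next = 50333399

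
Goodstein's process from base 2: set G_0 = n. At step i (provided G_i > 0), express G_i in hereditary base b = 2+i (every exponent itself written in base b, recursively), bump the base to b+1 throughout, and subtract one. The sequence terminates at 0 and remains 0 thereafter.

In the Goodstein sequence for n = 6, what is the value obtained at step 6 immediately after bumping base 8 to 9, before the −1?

332148

[0] 6 ≡ 2^2 + 2 (base 2). Lift 3: 30. −1: 29.
[1] 29 ≡ 3^3 + 2 (base 3). Lift 4: 258. −1: 257.
[2] 257 ≡ 4^4 + 1 (base 4). Lift 5: 3126. −1: 3125.
[3] 3125 ≡ 5^5 (base 5). Lift 6: 46656. −1: 46655.
[4] 46655 ≡ 5·6^5 + 5·6^4 + 5·6^3 + 5·6^2 + 5·6 + 5 (base 6). Lift 7: 98040. −1: 98039.
[5] 98039 ≡ 5·7^5 + 5·7^4 + 5·7^3 + 5·7^2 + 5·7 + 4 (base 7). Lift 8: 187244. −1: 187243.
[6] 187243 ≡ 5·8^5 + 5·8^4 + 5·8^3 + 5·8^2 + 5·8 + 3 (base 8). Lift 9: 332148. −1: 332147.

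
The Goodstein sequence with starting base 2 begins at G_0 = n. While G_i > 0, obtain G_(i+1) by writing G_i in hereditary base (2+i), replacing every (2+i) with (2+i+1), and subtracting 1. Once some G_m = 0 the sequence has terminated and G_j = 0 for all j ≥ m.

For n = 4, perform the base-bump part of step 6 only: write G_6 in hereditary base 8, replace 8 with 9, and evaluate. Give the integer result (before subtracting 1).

4 —HB2→ 2^2 —bump→ 3^3 = 27 —(−1)→ 26
26 —HB3→ 2·3^2 + 2·3 + 2 —bump→ 2·4^2 + 2·4 + 2 = 42 —(−1)→ 41
41 —HB4→ 2·4^2 + 2·4 + 1 —bump→ 2·5^2 + 2·5 + 1 = 61 —(−1)→ 60
60 —HB5→ 2·5^2 + 2·5 —bump→ 2·6^2 + 2·6 = 84 —(−1)→ 83
83 —HB6→ 2·6^2 + 6 + 5 —bump→ 2·7^2 + 7 + 5 = 110 —(−1)→ 109
109 —HB7→ 2·7^2 + 7 + 4 —bump→ 2·8^2 + 8 + 4 = 140 —(−1)→ 139

174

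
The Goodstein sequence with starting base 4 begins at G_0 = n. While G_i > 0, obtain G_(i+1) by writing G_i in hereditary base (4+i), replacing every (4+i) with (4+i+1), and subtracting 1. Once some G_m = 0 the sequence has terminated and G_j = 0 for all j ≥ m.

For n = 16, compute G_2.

27

(0) 16|_4 = 4^2 ↦ 5^2|_5 = 25 ⇒ 24
(1) 24|_5 = 4·5 + 4 ↦ 4·6 + 4|_6 = 28 ⇒ 27
(2) 27|_6 = 4·6 + 3 ↦ 4·7 + 3|_7 = 31 ⇒ 30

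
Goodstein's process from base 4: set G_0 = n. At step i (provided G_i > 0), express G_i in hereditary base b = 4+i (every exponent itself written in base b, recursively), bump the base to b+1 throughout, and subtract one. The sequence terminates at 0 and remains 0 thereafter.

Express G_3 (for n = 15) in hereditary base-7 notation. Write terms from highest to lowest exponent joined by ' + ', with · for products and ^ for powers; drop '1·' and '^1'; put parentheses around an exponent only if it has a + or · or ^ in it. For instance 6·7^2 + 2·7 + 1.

(0) 15|_4 = 3·4 + 3 ↦ 3·5 + 3|_5 = 18 ⇒ 17
(1) 17|_5 = 3·5 + 2 ↦ 3·6 + 2|_6 = 20 ⇒ 19
(2) 19|_6 = 3·6 + 1 ↦ 3·7 + 1|_7 = 22 ⇒ 21

3·7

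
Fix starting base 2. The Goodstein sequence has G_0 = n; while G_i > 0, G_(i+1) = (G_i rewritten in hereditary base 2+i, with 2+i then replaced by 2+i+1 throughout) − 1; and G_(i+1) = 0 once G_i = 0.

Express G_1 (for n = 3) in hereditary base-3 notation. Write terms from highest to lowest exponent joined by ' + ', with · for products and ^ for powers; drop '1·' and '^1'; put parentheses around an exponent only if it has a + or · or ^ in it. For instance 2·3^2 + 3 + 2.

[0] 3 ≡ 2 + 1 (base 2). Lift 3: 4. −1: 3.
[1] 3 ≡ 3 (base 3). Lift 4: 4. −1: 3.

3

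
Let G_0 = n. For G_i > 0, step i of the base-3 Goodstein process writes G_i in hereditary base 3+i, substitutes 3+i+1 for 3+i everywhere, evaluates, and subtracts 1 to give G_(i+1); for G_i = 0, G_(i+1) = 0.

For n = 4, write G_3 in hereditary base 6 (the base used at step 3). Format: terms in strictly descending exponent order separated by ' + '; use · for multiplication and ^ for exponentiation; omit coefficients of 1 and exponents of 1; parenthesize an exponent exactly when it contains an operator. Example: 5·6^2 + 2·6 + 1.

step 0: 4 = 3 + 1; sub 4 for 3: 4 + 1; = 5; G_1 = 5−1 = 4
step 1: 4 = 4; sub 5 for 4: 5; = 5; G_2 = 5−1 = 4
step 2: 4 = 4; sub 6 for 5: 4; = 4; G_3 = 4−1 = 3
step 3: 3 = 3; sub 7 for 6: 3; = 3; G_4 = 3−1 = 2

3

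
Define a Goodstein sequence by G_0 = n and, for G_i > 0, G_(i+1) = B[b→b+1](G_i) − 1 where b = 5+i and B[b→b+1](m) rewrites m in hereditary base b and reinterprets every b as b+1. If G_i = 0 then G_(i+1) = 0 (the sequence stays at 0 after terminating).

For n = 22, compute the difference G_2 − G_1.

step 0: 22 = 4·5 + 2; sub 6 for 5: 4·6 + 2; = 26; G_1 = 26−1 = 25
step 1: 25 = 4·6 + 1; sub 7 for 6: 4·7 + 1; = 29; G_2 = 29−1 = 28

3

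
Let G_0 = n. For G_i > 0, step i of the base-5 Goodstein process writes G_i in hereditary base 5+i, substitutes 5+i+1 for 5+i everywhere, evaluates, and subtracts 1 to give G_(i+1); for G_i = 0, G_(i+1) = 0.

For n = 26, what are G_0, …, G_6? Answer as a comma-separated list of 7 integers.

G_0 = 26. HB_5(26) = 5^2 + 1. Bump = 37. G_1 = 36.
G_1 = 36. HB_6(36) = 6^2. Bump = 49. G_2 = 48.
G_2 = 48. HB_7(48) = 6·7 + 6. Bump = 54. G_3 = 53.
G_3 = 53. HB_8(53) = 6·8 + 5. Bump = 59. G_4 = 58.
G_4 = 58. HB_9(58) = 6·9 + 4. Bump = 64. G_5 = 63.
G_5 = 63. HB_10(63) = 6·10 + 3. Bump = 69. G_6 = 68.

26, 36, 48, 53, 58, 63, 68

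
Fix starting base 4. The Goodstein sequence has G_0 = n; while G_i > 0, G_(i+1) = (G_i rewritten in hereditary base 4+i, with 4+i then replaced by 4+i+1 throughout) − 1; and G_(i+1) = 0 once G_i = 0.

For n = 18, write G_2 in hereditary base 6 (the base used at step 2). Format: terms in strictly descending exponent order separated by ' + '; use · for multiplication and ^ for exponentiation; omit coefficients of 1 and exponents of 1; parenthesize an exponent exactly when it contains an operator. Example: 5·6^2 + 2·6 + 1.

6^2

G_0=18  [base 4] 4^2 + 2  →[4↦5]→  5^2 + 2 = 27  −1 ⇒ G_1=26
G_1=26  [base 5] 5^2 + 1  →[5↦6]→  6^2 + 1 = 37  −1 ⇒ G_2=36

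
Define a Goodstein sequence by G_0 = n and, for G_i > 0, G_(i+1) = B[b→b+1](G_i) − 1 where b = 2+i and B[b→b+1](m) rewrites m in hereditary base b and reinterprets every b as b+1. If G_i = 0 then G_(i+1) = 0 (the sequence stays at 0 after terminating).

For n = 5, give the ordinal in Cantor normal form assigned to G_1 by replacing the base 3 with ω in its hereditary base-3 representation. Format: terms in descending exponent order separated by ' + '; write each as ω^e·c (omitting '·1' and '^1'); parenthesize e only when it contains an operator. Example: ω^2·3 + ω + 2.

[0] 5 ≡ 2^2 + 1 (base 2). Lift 3: 28. −1: 27.
[1] 27 ≡ 3^3 (base 3). Lift 4: 256. −1: 255.

ω^ω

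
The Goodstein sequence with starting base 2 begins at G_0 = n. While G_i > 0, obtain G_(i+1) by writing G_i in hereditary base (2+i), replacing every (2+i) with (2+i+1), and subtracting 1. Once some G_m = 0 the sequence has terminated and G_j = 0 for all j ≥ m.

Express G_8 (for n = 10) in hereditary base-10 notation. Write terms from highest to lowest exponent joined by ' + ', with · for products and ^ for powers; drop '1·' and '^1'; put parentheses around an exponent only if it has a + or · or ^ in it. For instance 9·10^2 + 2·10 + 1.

5·10^10 + 5·10^5 + 5·10^4 + 5·10^3 + 5·10^2 + 5·10 + 1

[0] 10 ≡ 2^(2 + 1) + 2 (base 2). Lift 3: 84. −1: 83.
[1] 83 ≡ 3^(3 + 1) + 2 (base 3). Lift 4: 1026. −1: 1025.
[2] 1025 ≡ 4^(4 + 1) + 1 (base 4). Lift 5: 15626. −1: 15625.
[3] 15625 ≡ 5^(5 + 1) (base 5). Lift 6: 279936. −1: 279935.
[4] 279935 ≡ 5·6^6 + 5·6^5 + 5·6^4 + 5·6^3 + 5·6^2 + 5·6 + 5 (base 6). Lift 7: 4215755. −1: 4215754.
[5] 4215754 ≡ 5·7^7 + 5·7^5 + 5·7^4 + 5·7^3 + 5·7^2 + 5·7 + 4 (base 7). Lift 8: 84073324. −1: 84073323.
[6] 84073323 ≡ 5·8^8 + 5·8^5 + 5·8^4 + 5·8^3 + 5·8^2 + 5·8 + 3 (base 8). Lift 9: 1937434593. −1: 1937434592.
[7] 1937434592 ≡ 5·9^9 + 5·9^5 + 5·9^4 + 5·9^3 + 5·9^2 + 5·9 + 2 (base 9). Lift 10: 50000555552. −1: 50000555551.
[8] 50000555551 ≡ 5·10^10 + 5·10^5 + 5·10^4 + 5·10^3 + 5·10^2 + 5·10 + 1 (base 10). Lift 11: 1426559238831. −1: 1426559238830.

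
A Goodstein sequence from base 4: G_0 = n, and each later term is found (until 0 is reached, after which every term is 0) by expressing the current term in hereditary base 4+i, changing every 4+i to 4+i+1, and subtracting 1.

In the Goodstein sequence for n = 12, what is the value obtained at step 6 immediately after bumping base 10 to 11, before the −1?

base 4: 12 = 3·4; at 5: 3·5 = 15; next = 14
base 5: 14 = 2·5 + 4; at 6: 2·6 + 4 = 16; next = 15
base 6: 15 = 2·6 + 3; at 7: 2·7 + 3 = 17; next = 16
base 7: 16 = 2·7 + 2; at 8: 2·8 + 2 = 18; next = 17
base 8: 17 = 2·8 + 1; at 9: 2·9 + 1 = 19; next = 18
base 9: 18 = 2·9; at 10: 2·10 = 20; next = 19

20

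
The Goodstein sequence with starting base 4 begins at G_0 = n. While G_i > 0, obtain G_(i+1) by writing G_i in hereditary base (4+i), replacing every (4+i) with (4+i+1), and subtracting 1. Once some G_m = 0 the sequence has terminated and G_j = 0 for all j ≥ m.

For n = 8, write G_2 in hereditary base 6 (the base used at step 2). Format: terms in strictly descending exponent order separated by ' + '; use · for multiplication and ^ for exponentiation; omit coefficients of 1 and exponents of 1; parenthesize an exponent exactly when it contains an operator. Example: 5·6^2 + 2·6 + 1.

6 + 3

(0) 8|_4 = 2·4 ↦ 2·5|_5 = 10 ⇒ 9
(1) 9|_5 = 5 + 4 ↦ 6 + 4|_6 = 10 ⇒ 9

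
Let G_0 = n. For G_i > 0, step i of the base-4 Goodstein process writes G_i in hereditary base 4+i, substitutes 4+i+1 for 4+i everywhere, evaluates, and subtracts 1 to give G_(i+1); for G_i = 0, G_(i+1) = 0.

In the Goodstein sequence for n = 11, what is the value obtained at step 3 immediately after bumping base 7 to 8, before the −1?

(0) 11|_4 = 2·4 + 3 ↦ 2·5 + 3|_5 = 13 ⇒ 12
(1) 12|_5 = 2·5 + 2 ↦ 2·6 + 2|_6 = 14 ⇒ 13
(2) 13|_6 = 2·6 + 1 ↦ 2·7 + 1|_7 = 15 ⇒ 14

16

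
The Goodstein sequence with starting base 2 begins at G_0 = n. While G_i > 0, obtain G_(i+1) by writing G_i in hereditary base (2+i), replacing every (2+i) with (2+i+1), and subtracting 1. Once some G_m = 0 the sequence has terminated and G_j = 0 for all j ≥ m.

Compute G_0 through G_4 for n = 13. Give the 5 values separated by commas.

G_0=13  [base 2] 2^(2 + 1) + 2^2 + 1  →[2↦3]→  3^(3 + 1) + 3^3 + 1 = 109  −1 ⇒ G_1=108
G_1=108  [base 3] 3^(3 + 1) + 3^3  →[3↦4]→  4^(4 + 1) + 4^4 = 1280  −1 ⇒ G_2=1279
G_2=1279  [base 4] 4^(4 + 1) + 3·4^3 + 3·4^2 + 3·4 + 3  →[4↦5]→  5^(5 + 1) + 3·5^3 + 3·5^2 + 3·5 + 3 = 16093  −1 ⇒ G_3=16092
G_3=16092  [base 5] 5^(5 + 1) + 3·5^3 + 3·5^2 + 3·5 + 2  →[5↦6]→  6^(6 + 1) + 3·6^3 + 3·6^2 + 3·6 + 2 = 280712  −1 ⇒ G_4=280711

13, 108, 1279, 16092, 280711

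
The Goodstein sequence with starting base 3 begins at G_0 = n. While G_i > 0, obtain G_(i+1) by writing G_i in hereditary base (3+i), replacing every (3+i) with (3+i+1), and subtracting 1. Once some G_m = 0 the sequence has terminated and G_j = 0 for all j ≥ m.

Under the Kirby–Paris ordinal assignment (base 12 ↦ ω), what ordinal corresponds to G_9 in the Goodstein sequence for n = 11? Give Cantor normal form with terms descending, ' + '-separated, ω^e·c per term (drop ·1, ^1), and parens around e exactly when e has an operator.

G_0=11  [base 3] 3^2 + 2  →[3↦4]→  4^2 + 2 = 18  −1 ⇒ G_1=17
G_1=17  [base 4] 4^2 + 1  →[4↦5]→  5^2 + 1 = 26  −1 ⇒ G_2=25
G_2=25  [base 5] 5^2  →[5↦6]→  6^2 = 36  −1 ⇒ G_3=35
G_3=35  [base 6] 5·6 + 5  →[6↦7]→  5·7 + 5 = 40  −1 ⇒ G_4=39
G_4=39  [base 7] 5·7 + 4  →[7↦8]→  5·8 + 4 = 44  −1 ⇒ G_5=43
G_5=43  [base 8] 5·8 + 3  →[8↦9]→  5·9 + 3 = 48  −1 ⇒ G_6=47
G_6=47  [base 9] 5·9 + 2  →[9↦10]→  5·10 + 2 = 52  −1 ⇒ G_7=51
G_7=51  [base 10] 5·10 + 1  →[10↦11]→  5·11 + 1 = 56  −1 ⇒ G_8=55
G_8=55  [base 11] 5·11  →[11↦12]→  5·12 = 60  −1 ⇒ G_9=59

ω·4 + 11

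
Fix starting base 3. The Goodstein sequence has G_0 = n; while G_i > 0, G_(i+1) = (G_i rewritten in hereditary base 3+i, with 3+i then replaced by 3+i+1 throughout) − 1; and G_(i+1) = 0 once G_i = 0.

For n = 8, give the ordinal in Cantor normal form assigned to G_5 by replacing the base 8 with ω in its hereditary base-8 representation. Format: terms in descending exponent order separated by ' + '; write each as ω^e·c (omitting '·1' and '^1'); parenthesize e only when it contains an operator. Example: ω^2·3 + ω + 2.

ω + 3

G_0 = 8. HB_3(8) = 2·3 + 2. Bump = 10. G_1 = 9.
G_1 = 9. HB_4(9) = 2·4 + 1. Bump = 11. G_2 = 10.
G_2 = 10. HB_5(10) = 2·5. Bump = 12. G_3 = 11.
G_3 = 11. HB_6(11) = 6 + 5. Bump = 12. G_4 = 11.
G_4 = 11. HB_7(11) = 7 + 4. Bump = 12. G_5 = 11.
G_5 = 11. HB_8(11) = 8 + 3. Bump = 12. G_6 = 11.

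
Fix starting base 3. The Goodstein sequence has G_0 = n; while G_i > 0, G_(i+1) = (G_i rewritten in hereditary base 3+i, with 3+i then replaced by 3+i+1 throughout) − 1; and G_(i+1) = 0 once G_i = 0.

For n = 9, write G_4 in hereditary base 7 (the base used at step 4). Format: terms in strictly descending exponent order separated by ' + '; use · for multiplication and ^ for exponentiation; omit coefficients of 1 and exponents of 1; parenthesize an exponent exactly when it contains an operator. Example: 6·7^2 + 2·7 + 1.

3·7

9 —HB3→ 3^2 —bump→ 4^2 = 16 —(−1)→ 15
15 —HB4→ 3·4 + 3 —bump→ 3·5 + 3 = 18 —(−1)→ 17
17 —HB5→ 3·5 + 2 —bump→ 3·6 + 2 = 20 —(−1)→ 19
19 —HB6→ 3·6 + 1 —bump→ 3·7 + 1 = 22 —(−1)→ 21
21 —HB7→ 3·7 —bump→ 3·8 = 24 —(−1)→ 23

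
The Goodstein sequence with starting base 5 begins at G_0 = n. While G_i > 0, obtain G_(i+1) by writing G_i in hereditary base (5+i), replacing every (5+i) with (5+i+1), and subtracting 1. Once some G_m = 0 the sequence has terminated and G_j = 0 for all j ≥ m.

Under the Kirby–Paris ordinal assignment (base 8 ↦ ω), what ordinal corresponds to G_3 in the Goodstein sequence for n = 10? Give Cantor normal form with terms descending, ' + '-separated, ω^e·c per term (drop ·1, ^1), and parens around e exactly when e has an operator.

step 0: 10 = 2·5; sub 6 for 5: 2·6; = 12; G_1 = 12−1 = 11
step 1: 11 = 6 + 5; sub 7 for 6: 7 + 5; = 12; G_2 = 12−1 = 11
step 2: 11 = 7 + 4; sub 8 for 7: 8 + 4; = 12; G_3 = 12−1 = 11
step 3: 11 = 8 + 3; sub 9 for 8: 9 + 3; = 12; G_4 = 12−1 = 11

ω + 3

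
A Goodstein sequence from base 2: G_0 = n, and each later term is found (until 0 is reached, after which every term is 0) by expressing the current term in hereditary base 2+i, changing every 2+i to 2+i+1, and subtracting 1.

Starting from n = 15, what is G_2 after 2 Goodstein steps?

G_0 = 15. HB_2(15) = 2^(2 + 1) + 2^2 + 2 + 1. Bump = 112. G_1 = 111.
G_1 = 111. HB_3(111) = 3^(3 + 1) + 3^3 + 3. Bump = 1284. G_2 = 1283.
G_2 = 1283. HB_4(1283) = 4^(4 + 1) + 4^4 + 3. Bump = 18753. G_3 = 18752.

1283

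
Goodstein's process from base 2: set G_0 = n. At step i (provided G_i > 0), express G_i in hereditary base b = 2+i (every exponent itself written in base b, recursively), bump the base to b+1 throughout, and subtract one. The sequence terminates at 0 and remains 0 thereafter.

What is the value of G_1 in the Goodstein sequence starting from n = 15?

15 —HB2→ 2^(2 + 1) + 2^2 + 2 + 1 —bump→ 3^(3 + 1) + 3^3 + 3 + 1 = 112 —(−1)→ 111
111 —HB3→ 3^(3 + 1) + 3^3 + 3 —bump→ 4^(4 + 1) + 4^4 + 4 = 1284 —(−1)→ 1283

111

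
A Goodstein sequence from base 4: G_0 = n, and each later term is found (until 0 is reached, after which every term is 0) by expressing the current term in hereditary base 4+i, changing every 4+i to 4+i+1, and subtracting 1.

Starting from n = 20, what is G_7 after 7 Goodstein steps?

107

(0) 20|_4 = 4^2 + 4 ↦ 5^2 + 5|_5 = 30 ⇒ 29
(1) 29|_5 = 5^2 + 4 ↦ 6^2 + 4|_6 = 40 ⇒ 39
(2) 39|_6 = 6^2 + 3 ↦ 7^2 + 3|_7 = 52 ⇒ 51
(3) 51|_7 = 7^2 + 2 ↦ 8^2 + 2|_8 = 66 ⇒ 65
(4) 65|_8 = 8^2 + 1 ↦ 9^2 + 1|_9 = 82 ⇒ 81
(5) 81|_9 = 9^2 ↦ 10^2|_10 = 100 ⇒ 99
(6) 99|_10 = 9·10 + 9 ↦ 9·11 + 9|_11 = 108 ⇒ 107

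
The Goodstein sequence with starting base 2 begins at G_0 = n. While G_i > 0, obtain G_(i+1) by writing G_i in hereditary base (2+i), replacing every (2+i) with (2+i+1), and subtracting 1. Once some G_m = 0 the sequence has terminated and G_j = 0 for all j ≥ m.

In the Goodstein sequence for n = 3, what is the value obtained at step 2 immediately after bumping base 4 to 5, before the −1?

3

G_0=3  [base 2] 2 + 1  →[2↦3]→  3 + 1 = 4  −1 ⇒ G_1=3
G_1=3  [base 3] 3  →[3↦4]→  4 = 4  −1 ⇒ G_2=3
G_2=3  [base 4] 3  →[4↦5]→  3 = 3  −1 ⇒ G_3=2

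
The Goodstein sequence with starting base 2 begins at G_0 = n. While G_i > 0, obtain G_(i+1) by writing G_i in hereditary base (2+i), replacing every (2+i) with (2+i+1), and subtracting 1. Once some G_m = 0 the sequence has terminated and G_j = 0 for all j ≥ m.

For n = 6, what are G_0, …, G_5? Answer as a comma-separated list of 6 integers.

i=0: 6 = 2^2 + 2 (b=2); 2→3: 3^3 + 3 = 30; 30−1 = 29
i=1: 29 = 3^3 + 2 (b=3); 3→4: 4^4 + 2 = 258; 258−1 = 257
i=2: 257 = 4^4 + 1 (b=4); 4→5: 5^5 + 1 = 3126; 3126−1 = 3125
i=3: 3125 = 5^5 (b=5); 5→6: 6^6 = 46656; 46656−1 = 46655
i=4: 46655 = 5·6^5 + 5·6^4 + 5·6^3 + 5·6^2 + 5·6 + 5 (b=6); 6→7: 5·7^5 + 5·7^4 + 5·7^3 + 5·7^2 + 5·7 + 5 = 98040; 98040−1 = 98039

6, 29, 257, 3125, 46655, 98039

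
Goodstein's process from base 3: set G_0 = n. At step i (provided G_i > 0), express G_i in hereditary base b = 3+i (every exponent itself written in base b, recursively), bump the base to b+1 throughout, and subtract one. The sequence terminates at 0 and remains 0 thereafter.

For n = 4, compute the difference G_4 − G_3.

4 —HB3→ 3 + 1 —bump→ 4 + 1 = 5 —(−1)→ 4
4 —HB4→ 4 —bump→ 5 = 5 —(−1)→ 4
4 —HB5→ 4 —bump→ 4 = 4 —(−1)→ 3
3 —HB6→ 3 —bump→ 3 = 3 —(−1)→ 2

-1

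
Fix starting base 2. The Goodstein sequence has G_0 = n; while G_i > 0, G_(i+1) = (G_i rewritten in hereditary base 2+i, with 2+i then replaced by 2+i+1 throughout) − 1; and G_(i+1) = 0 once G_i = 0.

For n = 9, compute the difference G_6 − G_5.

base 2: 9 = 2^(2 + 1) + 1; at 3: 3^(3 + 1) + 1 = 82; next = 81
base 3: 81 = 3^(3 + 1); at 4: 4^(4 + 1) = 1024; next = 1023
base 4: 1023 = 3·4^4 + 3·4^3 + 3·4^2 + 3·4 + 3; at 5: 3·5^5 + 3·5^3 + 3·5^2 + 3·5 + 3 = 9843; next = 9842
base 5: 9842 = 3·5^5 + 3·5^3 + 3·5^2 + 3·5 + 2; at 6: 3·6^6 + 3·6^3 + 3·6^2 + 3·6 + 2 = 140744; next = 140743
base 6: 140743 = 3·6^6 + 3·6^3 + 3·6^2 + 3·6 + 1; at 7: 3·7^7 + 3·7^3 + 3·7^2 + 3·7 + 1 = 2471827; next = 2471826
base 7: 2471826 = 3·7^7 + 3·7^3 + 3·7^2 + 3·7; at 8: 3·8^8 + 3·8^3 + 3·8^2 + 3·8 = 50333400; next = 50333399

47861573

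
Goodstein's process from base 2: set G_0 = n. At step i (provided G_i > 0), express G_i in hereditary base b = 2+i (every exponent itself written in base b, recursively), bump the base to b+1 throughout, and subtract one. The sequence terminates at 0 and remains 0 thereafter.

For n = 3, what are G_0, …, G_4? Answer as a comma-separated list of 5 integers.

3 —HB2→ 2 + 1 —bump→ 3 + 1 = 4 —(−1)→ 3
3 —HB3→ 3 —bump→ 4 = 4 —(−1)→ 3
3 —HB4→ 3 —bump→ 3 = 3 —(−1)→ 2
2 —HB5→ 2 —bump→ 2 = 2 —(−1)→ 1

3, 3, 3, 2, 1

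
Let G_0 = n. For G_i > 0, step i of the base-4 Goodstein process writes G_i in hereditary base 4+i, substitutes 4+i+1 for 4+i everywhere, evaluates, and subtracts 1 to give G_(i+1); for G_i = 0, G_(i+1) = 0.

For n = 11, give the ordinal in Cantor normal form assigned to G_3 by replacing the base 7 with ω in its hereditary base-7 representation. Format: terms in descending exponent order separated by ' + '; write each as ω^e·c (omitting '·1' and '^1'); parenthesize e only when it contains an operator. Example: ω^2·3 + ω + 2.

[0] 11 ≡ 2·4 + 3 (base 4). Lift 5: 13. −1: 12.
[1] 12 ≡ 2·5 + 2 (base 5). Lift 6: 14. −1: 13.
[2] 13 ≡ 2·6 + 1 (base 6). Lift 7: 15. −1: 14.

ω·2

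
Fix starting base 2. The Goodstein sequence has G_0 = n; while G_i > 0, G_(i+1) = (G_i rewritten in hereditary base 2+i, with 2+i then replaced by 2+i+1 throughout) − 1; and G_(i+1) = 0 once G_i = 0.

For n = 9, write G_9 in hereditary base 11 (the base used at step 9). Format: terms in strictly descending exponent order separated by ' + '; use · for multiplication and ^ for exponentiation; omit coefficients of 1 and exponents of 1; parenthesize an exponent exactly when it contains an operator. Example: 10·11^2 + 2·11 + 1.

step 0: 9 = 2^(2 + 1) + 1; sub 3 for 2: 3^(3 + 1) + 1; = 82; G_1 = 82−1 = 81
step 1: 81 = 3^(3 + 1); sub 4 for 3: 4^(4 + 1); = 1024; G_2 = 1024−1 = 1023
step 2: 1023 = 3·4^4 + 3·4^3 + 3·4^2 + 3·4 + 3; sub 5 for 4: 3·5^5 + 3·5^3 + 3·5^2 + 3·5 + 3; = 9843; G_3 = 9843−1 = 9842
step 3: 9842 = 3·5^5 + 3·5^3 + 3·5^2 + 3·5 + 2; sub 6 for 5: 3·6^6 + 3·6^3 + 3·6^2 + 3·6 + 2; = 140744; G_4 = 140744−1 = 140743
step 4: 140743 = 3·6^6 + 3·6^3 + 3·6^2 + 3·6 + 1; sub 7 for 6: 3·7^7 + 3·7^3 + 3·7^2 + 3·7 + 1; = 2471827; G_5 = 2471827−1 = 2471826
step 5: 2471826 = 3·7^7 + 3·7^3 + 3·7^2 + 3·7; sub 8 for 7: 3·8^8 + 3·8^3 + 3·8^2 + 3·8; = 50333400; G_6 = 50333400−1 = 50333399
step 6: 50333399 = 3·8^8 + 3·8^3 + 3·8^2 + 2·8 + 7; sub 9 for 8: 3·9^9 + 3·9^3 + 3·9^2 + 2·9 + 7; = 1162263922; G_7 = 1162263922−1 = 1162263921
step 7: 1162263921 = 3·9^9 + 3·9^3 + 3·9^2 + 2·9 + 6; sub 10 for 9: 3·10^10 + 3·10^3 + 3·10^2 + 2·10 + 6; = 30000003326; G_8 = 30000003326−1 = 30000003325
step 8: 30000003325 = 3·10^10 + 3·10^3 + 3·10^2 + 2·10 + 5; sub 11 for 10: 3·11^11 + 3·11^3 + 3·11^2 + 2·11 + 5; = 855935016216; G_9 = 855935016216−1 = 855935016215

3·11^11 + 3·11^3 + 3·11^2 + 2·11 + 4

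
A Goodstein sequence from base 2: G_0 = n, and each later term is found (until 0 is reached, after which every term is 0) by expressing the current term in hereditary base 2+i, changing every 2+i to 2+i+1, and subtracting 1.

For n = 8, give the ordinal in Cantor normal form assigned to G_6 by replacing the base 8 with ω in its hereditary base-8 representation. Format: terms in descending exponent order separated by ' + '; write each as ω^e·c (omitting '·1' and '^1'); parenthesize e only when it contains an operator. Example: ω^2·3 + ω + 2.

ω^ω·2 + ω^2·2 + ω + 3

step 0: 8 = 2^(2 + 1); sub 3 for 2: 3^(3 + 1); = 81; G_1 = 81−1 = 80
step 1: 80 = 2·3^3 + 2·3^2 + 2·3 + 2; sub 4 for 3: 2·4^4 + 2·4^2 + 2·4 + 2; = 554; G_2 = 554−1 = 553
step 2: 553 = 2·4^4 + 2·4^2 + 2·4 + 1; sub 5 for 4: 2·5^5 + 2·5^2 + 2·5 + 1; = 6311; G_3 = 6311−1 = 6310
step 3: 6310 = 2·5^5 + 2·5^2 + 2·5; sub 6 for 5: 2·6^6 + 2·6^2 + 2·6; = 93396; G_4 = 93396−1 = 93395
step 4: 93395 = 2·6^6 + 2·6^2 + 6 + 5; sub 7 for 6: 2·7^7 + 2·7^2 + 7 + 5; = 1647196; G_5 = 1647196−1 = 1647195
step 5: 1647195 = 2·7^7 + 2·7^2 + 7 + 4; sub 8 for 7: 2·8^8 + 2·8^2 + 8 + 4; = 33554572; G_6 = 33554572−1 = 33554571
step 6: 33554571 = 2·8^8 + 2·8^2 + 8 + 3; sub 9 for 8: 2·9^9 + 2·9^2 + 9 + 3; = 774841152; G_7 = 774841152−1 = 774841151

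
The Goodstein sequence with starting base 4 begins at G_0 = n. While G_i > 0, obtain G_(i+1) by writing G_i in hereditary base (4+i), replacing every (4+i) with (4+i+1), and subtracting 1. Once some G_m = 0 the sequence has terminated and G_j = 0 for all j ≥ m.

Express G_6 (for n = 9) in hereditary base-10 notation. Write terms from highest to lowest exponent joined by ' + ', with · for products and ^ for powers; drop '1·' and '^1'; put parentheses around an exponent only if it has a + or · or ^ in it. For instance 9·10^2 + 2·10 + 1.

10 + 1

step 0: 9 = 2·4 + 1; sub 5 for 4: 2·5 + 1; = 11; G_1 = 11−1 = 10
step 1: 10 = 2·5; sub 6 for 5: 2·6; = 12; G_2 = 12−1 = 11
step 2: 11 = 6 + 5; sub 7 for 6: 7 + 5; = 12; G_3 = 12−1 = 11
step 3: 11 = 7 + 4; sub 8 for 7: 8 + 4; = 12; G_4 = 12−1 = 11
step 4: 11 = 8 + 3; sub 9 for 8: 9 + 3; = 12; G_5 = 12−1 = 11
step 5: 11 = 9 + 2; sub 10 for 9: 10 + 2; = 12; G_6 = 12−1 = 11
step 6: 11 = 10 + 1; sub 11 for 10: 11 + 1; = 12; G_7 = 12−1 = 11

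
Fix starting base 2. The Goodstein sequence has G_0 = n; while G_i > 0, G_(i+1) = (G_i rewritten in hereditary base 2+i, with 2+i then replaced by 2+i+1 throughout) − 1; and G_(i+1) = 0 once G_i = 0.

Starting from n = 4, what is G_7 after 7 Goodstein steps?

step 0: 4 = 2^2; sub 3 for 2: 3^3; = 27; G_1 = 27−1 = 26
step 1: 26 = 2·3^2 + 2·3 + 2; sub 4 for 3: 2·4^2 + 2·4 + 2; = 42; G_2 = 42−1 = 41
step 2: 41 = 2·4^2 + 2·4 + 1; sub 5 for 4: 2·5^2 + 2·5 + 1; = 61; G_3 = 61−1 = 60
step 3: 60 = 2·5^2 + 2·5; sub 6 for 5: 2·6^2 + 2·6; = 84; G_4 = 84−1 = 83
step 4: 83 = 2·6^2 + 6 + 5; sub 7 for 6: 2·7^2 + 7 + 5; = 110; G_5 = 110−1 = 109
step 5: 109 = 2·7^2 + 7 + 4; sub 8 for 7: 2·8^2 + 8 + 4; = 140; G_6 = 140−1 = 139
step 6: 139 = 2·8^2 + 8 + 3; sub 9 for 8: 2·9^2 + 9 + 3; = 174; G_7 = 174−1 = 173

173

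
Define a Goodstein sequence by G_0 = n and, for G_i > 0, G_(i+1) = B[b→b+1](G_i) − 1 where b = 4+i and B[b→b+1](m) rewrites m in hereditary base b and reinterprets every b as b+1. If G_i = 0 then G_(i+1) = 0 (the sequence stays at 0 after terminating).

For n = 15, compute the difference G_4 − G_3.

2

[0] 15 ≡ 3·4 + 3 (base 4). Lift 5: 18. −1: 17.
[1] 17 ≡ 3·5 + 2 (base 5). Lift 6: 20. −1: 19.
[2] 19 ≡ 3·6 + 1 (base 6). Lift 7: 22. −1: 21.
[3] 21 ≡ 3·7 (base 7). Lift 8: 24. −1: 23.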